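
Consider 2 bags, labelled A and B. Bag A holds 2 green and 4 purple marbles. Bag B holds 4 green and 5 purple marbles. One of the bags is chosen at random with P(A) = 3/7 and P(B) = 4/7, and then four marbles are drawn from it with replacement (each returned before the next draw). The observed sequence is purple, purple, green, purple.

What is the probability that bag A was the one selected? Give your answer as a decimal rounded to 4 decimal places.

For each hypothesis, P(data | H) works out to: P(data | bag A) = (4/6)(4/6)(2/6)(4/6) = 0.098765; P(data | bag B) = (5/9)(5/9)(4/9)(5/9) = 0.076208.
The prior-weighted likelihoods are 3/7 · 0.098765 = 0.042328, 4/7 · 0.076208 = 0.043547; with total 0.085875.
Hence P(bag A | data) = (0.042328) / (0.085875) = 0.4929.

0.4929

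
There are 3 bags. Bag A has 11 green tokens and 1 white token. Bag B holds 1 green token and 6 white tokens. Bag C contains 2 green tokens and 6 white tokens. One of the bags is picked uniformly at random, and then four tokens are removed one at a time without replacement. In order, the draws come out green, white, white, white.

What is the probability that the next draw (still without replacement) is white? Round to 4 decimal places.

0.8750

For each hypothesis, P(data | H) works out to: P(data | bag A) = (11/12)(1/11)(0/10) = 0; P(data | bag B) = (1/7)(6/6)(5/5)(4/4) = 1/7; P(data | bag C) = (2/8)(6/7)(5/6)(4/5) = 1/7.
The prior-weighted likelihoods are 1/3 · 0 = 0, 1/3 · 1/7 = 1/21, 1/3 · 1/7 = 1/21; summing to 2/21.
The posterior is then P(bag A | data) = 0, P(bag B | data) = 1/2, P(bag C | data) = 1/2.
So P(white next | data) = Σ P(white next | H) P(H | data) = (1)(1/2) + (3/4)(1/2) = 7/8.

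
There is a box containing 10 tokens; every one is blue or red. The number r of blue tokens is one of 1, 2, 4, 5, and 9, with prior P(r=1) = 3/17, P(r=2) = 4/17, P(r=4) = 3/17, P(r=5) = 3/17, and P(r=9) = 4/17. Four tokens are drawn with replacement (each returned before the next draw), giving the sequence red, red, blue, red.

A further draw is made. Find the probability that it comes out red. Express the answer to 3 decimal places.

Under each hypothesis, the probability of the observed sequence is: P(data | r = 1) = (9/10)(9/10)(1/10)(9/10) = 0.0729; P(data | r = 2) = (8/10)(8/10)(2/10)(8/10) = 0.1024; P(data | r = 4) = (6/10)(6/10)(4/10)(6/10) = 0.0864; P(data | r = 5) = (5/10)(5/10)(5/10)(5/10) = 0.0625; P(data | r = 9) = (1/10)(1/10)(9/10)(1/10) = 0.0009.
The prior-weighted likelihoods are 3/17 · 0.0729 = 0.012865, 4/17 · 0.1024 = 0.024094, 3/17 · 0.0864 = 0.015247, 3/17 · 0.0625 = 0.011029, 4/17 · 0.0009 = 0.00021176; summing to 0.063447.
Dividing through by the total gives posterior P(r = 1 | data) = 0.20276, P(r = 2 | data) = 0.37975, P(r = 4 | data) = 0.24031, P(r = 5 | data) = 0.17384, P(r = 9 | data) = 0.0033377.
Averaging over the posterior, P(red next | data) = (9/10)(0.20276) + (4/5)(0.37975) + (3/5)(0.24031) + (1/2)(0.17384) + (1/10)(0.0033377) = 0.71773.

0.718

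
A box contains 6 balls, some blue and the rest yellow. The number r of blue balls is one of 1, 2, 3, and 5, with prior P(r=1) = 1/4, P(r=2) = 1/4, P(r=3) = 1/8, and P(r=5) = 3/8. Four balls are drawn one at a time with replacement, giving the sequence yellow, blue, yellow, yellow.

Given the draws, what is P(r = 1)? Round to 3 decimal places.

0.415

The likelihood of the observed sequence under each hypothesis: P(data | r = 1) = (5/6)(1/6)(5/6)(5/6) = 0.096451; P(data | r = 2) = (4/6)(2/6)(4/6)(4/6) = 0.098765; P(data | r = 3) = (3/6)(3/6)(3/6)(3/6) = 0.0625; P(data | r = 5) = (1/6)(5/6)(1/6)(1/6) = 0.003858.
The prior-weighted likelihoods are 1/4 · 0.096451 = 0.024113, 1/4 · 0.098765 = 0.024691, 1/8 · 0.0625 = 0.0078125, 3/8 · 0.003858 = 0.0014468; summing to 0.058063.
By Bayes' rule, P(r = 1 | data) = (0.024113) / (0.058063) = 0.41528.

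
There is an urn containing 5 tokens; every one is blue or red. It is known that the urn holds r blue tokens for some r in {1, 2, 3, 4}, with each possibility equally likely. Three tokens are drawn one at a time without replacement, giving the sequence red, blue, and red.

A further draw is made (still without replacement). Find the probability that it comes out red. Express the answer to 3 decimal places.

For each hypothesis, P(data | H) works out to: P(data | r = 1) = (4/5)(1/4)(3/3) = 1/5; P(data | r = 2) = (3/5)(2/4)(2/3) = 1/5; P(data | r = 3) = (2/5)(3/4)(1/3) = 1/10; P(data | r = 4) = (1/5)(4/4)(0/3) = 0.
Weighting by the prior gives 1/4 · 1/5 = 1/20, 1/4 · 1/5 = 1/20, 1/4 · 1/10 = 1/40, 1/4 · 0 = 0; these sum to 1/8.
Normalising, the posterior is P(r = 1 | data) = 2/5, P(r = 2 | data) = 2/5, P(r = 3 | data) = 1/5, P(r = 4 | data) = 0.
The predictive probability is P(red next | data) = (1)(2/5) + (1/2)(2/5) + (0)(1/5) = 3/5.

0.600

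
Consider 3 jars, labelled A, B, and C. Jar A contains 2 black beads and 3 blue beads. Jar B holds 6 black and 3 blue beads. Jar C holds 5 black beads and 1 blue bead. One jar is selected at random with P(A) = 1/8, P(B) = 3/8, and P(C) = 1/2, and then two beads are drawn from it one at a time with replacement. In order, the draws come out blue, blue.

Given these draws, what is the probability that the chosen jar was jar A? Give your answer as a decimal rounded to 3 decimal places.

Compute the likelihood of the observed sequence for each case: P(data | jar A) = (3/5)(3/5) = 0.36; P(data | jar B) = (3/9)(3/9) = 0.11111; P(data | jar C) = (1/6)(1/6) = 0.027778.
Multiplying each by its prior: 1/8 · 0.36 = 0.045, 3/8 · 0.11111 = 0.041667, 1/2 · 0.027778 = 0.013889; summing to 0.10056.
So P(jar A | data) = (0.045) / (0.10056) = 0.44751.

0.448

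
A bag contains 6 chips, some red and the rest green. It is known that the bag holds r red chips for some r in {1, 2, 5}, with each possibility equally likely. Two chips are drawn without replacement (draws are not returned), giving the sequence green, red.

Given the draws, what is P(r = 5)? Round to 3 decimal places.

Compute the likelihood of the observed sequence for each case: P(data | r = 1) = (5/6)(1/5) = 1/6; P(data | r = 2) = (4/6)(2/5) = 4/15; P(data | r = 5) = (1/6)(5/5) = 1/6.
The prior-weighted likelihoods are 1/3 · 1/6 = 1/18, 1/3 · 4/15 = 4/45, 1/3 · 1/6 = 1/18; summing to 1/5.
Hence P(r = 5 | data) = (1/18) / (1/5) = 5/18.

0.278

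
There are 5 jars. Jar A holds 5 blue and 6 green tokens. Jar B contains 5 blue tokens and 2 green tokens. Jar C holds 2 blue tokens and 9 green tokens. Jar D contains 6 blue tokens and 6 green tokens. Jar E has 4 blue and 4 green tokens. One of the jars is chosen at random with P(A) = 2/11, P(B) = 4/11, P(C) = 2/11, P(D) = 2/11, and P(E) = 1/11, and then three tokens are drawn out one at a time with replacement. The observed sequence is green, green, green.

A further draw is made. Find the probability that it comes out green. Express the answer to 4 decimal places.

0.6818

The likelihood of the observed sequence under each hypothesis: P(data | jar A) = (6/11)(6/11)(6/11) = 0.16228; P(data | jar B) = (2/7)(2/7)(2/7) = 0.023324; P(data | jar C) = (9/11)(9/11)(9/11) = 0.54771; P(data | jar D) = (6/12)(6/12)(6/12) = 0.125; P(data | jar E) = (4/8)(4/8)(4/8) = 0.125.
Weighting by the prior gives 2/11 · 0.16228 = 0.029506, 4/11 · 0.023324 = 0.0084813, 2/11 · 0.54771 = 0.099583, 2/11 · 0.125 = 0.022727, 1/11 · 0.125 = 0.011364; these sum to 0.17166.
Normalising, the posterior is P(jar A | data) = 0.17189, P(jar B | data) = 0.049407, P(jar C | data) = 0.58011, P(jar D | data) = 0.1324, P(jar E | data) = 0.066198.
The predictive probability is P(green next | data) = (6/11)(0.17189) + (2/7)(0.049407) + (9/11)(0.58011) + (1/2)(0.1324) + (1/2)(0.066198) = 0.68181.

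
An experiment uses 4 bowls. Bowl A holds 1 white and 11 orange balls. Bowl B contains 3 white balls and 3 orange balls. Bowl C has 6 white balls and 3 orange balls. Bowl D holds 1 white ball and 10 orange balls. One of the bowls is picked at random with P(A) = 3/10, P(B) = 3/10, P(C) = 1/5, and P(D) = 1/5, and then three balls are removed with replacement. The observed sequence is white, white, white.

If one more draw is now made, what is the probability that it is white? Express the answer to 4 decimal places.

0.6004

Under each hypothesis, the probability of the observed sequence is: P(data | bowl A) = (1/12)(1/12)(1/12) = 0.0005787; P(data | bowl B) = (3/6)(3/6)(3/6) = 0.125; P(data | bowl C) = (6/9)(6/9)(6/9) = 0.2963; P(data | bowl D) = (1/11)(1/11)(1/11) = 0.00075131.
Multiplying each by its prior: 3/10 · 0.0005787 = 0.00017361, 3/10 · 0.125 = 0.0375, 1/5 · 0.2963 = 0.059259, 1/5 · 0.00075131 = 0.00015026; summing to 0.097083.
The posterior is then P(bowl A | data) = 0.0017883, P(bowl B | data) = 0.38627, P(bowl C | data) = 0.6104, P(bowl D | data) = 0.0015478.
Averaging over the posterior, P(white next | data) = (1/12)(0.0017883) + (1/2)(0.38627) + (2/3)(0.6104) + (1/11)(0.0015478) = 0.60035.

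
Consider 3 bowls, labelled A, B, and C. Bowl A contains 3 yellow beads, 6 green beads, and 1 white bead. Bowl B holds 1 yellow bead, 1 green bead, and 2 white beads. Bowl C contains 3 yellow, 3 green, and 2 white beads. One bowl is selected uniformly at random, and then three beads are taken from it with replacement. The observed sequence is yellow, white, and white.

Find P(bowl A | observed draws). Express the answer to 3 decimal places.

0.034

For each hypothesis, P(data | H) works out to: P(data | bowl A) = (3/10)(1/10)(1/10) = 0.003; P(data | bowl B) = (1/4)(2/4)(2/4) = 0.0625; P(data | bowl C) = (3/8)(2/8)(2/8) = 0.023438.
Multiplying each by its prior: 1/3 · 0.003 = 0.001, 1/3 · 0.0625 = 0.020833, 1/3 · 0.023438 = 0.0078125; these sum to 0.029646.
Therefore the posterior P(bowl A | data) = (0.001) / (0.029646) = 0.033732.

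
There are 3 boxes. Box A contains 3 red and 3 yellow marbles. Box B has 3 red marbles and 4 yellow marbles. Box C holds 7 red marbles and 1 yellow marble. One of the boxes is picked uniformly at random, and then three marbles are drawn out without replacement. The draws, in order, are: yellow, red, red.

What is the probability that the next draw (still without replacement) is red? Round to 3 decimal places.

For each hypothesis, P(data | H) works out to: P(data | box A) = (3/6)(3/5)(2/4) = 3/20; P(data | box B) = (4/7)(3/6)(2/5) = 4/35; P(data | box C) = (1/8)(7/7)(6/6) = 1/8.
Weighting by the prior gives 1/3 · 3/20 = 1/20, 1/3 · 4/35 = 4/105, 1/3 · 1/8 = 1/24; these sum to 109/840.
The posterior is then P(box A | data) = 42/109, P(box B | data) = 32/109, P(box C | data) = 35/109.
Averaging over the posterior, P(red next | data) = (1/3)(42/109) + (1/4)(32/109) + (1)(35/109) = 57/109.

0.523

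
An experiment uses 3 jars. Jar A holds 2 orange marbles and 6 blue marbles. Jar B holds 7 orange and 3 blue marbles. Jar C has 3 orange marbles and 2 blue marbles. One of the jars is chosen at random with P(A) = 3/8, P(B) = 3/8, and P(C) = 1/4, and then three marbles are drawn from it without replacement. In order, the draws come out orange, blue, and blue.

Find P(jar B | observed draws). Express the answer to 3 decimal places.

0.192

Compute the likelihood of the observed sequence for each case: P(data | jar A) = (2/8)(6/7)(5/6) = 5/28; P(data | jar B) = (7/10)(3/9)(2/8) = 7/120; P(data | jar C) = (3/5)(2/4)(1/3) = 1/10.
Weighting by the prior gives 3/8 · 5/28 = 15/224, 3/8 · 7/120 = 7/320, 1/4 · 1/10 = 1/40; these sum to 51/448.
By Bayes' rule, P(jar B | data) = (7/320) / (51/448) = 49/255.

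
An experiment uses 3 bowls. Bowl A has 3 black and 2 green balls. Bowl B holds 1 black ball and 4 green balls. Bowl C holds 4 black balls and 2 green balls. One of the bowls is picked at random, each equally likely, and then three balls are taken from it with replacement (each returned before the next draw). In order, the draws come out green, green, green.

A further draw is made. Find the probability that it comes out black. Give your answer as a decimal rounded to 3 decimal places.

0.270

Under each hypothesis, the probability of the observed sequence is: P(data | bowl A) = (2/5)(2/5)(2/5) = 0.064; P(data | bowl B) = (4/5)(4/5)(4/5) = 0.512; P(data | bowl C) = (2/6)(2/6)(2/6) = 0.037037.
Weighting by the prior gives 1/3 · 0.064 = 0.021333, 1/3 · 0.512 = 0.17067, 1/3 · 0.037037 = 0.012346; with total 0.20435.
The posterior is then P(bowl A | data) = 0.1044, P(bowl B | data) = 0.83519, P(bowl C | data) = 0.060416.
So P(black next | data) = Σ P(black next | H) P(H | data) = (3/5)(0.1044) + (1/5)(0.83519) + (2/3)(0.060416) = 0.26995.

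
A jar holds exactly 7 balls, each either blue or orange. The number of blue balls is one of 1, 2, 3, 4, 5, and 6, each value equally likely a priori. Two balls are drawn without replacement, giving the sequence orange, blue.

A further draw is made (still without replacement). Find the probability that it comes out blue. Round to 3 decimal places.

For each hypothesis, P(data | H) works out to: P(data | r = 1) = (6/7)(1/6) = 1/7; P(data | r = 2) = (5/7)(2/6) = 5/21; P(data | r = 3) = (4/7)(3/6) = 2/7; P(data | r = 4) = (3/7)(4/6) = 2/7; P(data | r = 5) = (2/7)(5/6) = 5/21; P(data | r = 6) = (1/7)(6/6) = 1/7.
Multiplying each by its prior: 1/6 · 1/7 = 1/42, 1/6 · 5/21 = 5/126, 1/6 · 2/7 = 1/21, 1/6 · 2/7 = 1/21, 1/6 · 5/21 = 5/126, 1/6 · 1/7 = 1/42; summing to 2/9.
The posterior is then P(r = 1 | data) = 3/28, P(r = 2 | data) = 5/28, P(r = 3 | data) = 3/14, P(r = 4 | data) = 3/14, P(r = 5 | data) = 5/28, P(r = 6 | data) = 3/28.
The predictive probability is P(blue next | data) = (0)(3/28) + (1/5)(5/28) + (2/5)(3/14) + (3/5)(3/14) + (4/5)(5/28) + (1)(3/28) = 1/2.

0.500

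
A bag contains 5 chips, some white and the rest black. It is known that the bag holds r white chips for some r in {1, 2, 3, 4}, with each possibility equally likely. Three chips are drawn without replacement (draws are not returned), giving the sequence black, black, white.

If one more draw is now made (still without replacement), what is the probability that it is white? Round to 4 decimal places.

For each hypothesis, P(data | H) works out to: P(data | r = 1) = (4/5)(3/4)(1/3) = 1/5; P(data | r = 2) = (3/5)(2/4)(2/3) = 1/5; P(data | r = 3) = (2/5)(1/4)(3/3) = 1/10; P(data | r = 4) = (1/5)(0/4) = 0.
Multiplying each by its prior: 1/4 · 1/5 = 1/20, 1/4 · 1/5 = 1/20, 1/4 · 1/10 = 1/40, 1/4 · 0 = 0; these sum to 1/8.
The posterior is then P(r = 1 | data) = 2/5, P(r = 2 | data) = 2/5, P(r = 3 | data) = 1/5, P(r = 4 | data) = 0.
So P(white next | data) = Σ P(white next | H) P(H | data) = (0)(2/5) + (1/2)(2/5) + (1)(1/5) = 2/5.

0.4000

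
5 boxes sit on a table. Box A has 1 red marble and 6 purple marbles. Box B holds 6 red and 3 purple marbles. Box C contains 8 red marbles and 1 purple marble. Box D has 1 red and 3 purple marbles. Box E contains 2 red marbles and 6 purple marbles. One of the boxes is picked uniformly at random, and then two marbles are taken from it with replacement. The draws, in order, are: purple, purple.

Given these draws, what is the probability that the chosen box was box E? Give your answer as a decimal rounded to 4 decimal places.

0.2836

Compute the likelihood of the observed sequence for each case: P(data | box A) = (6/7)(6/7) = 0.73469; P(data | box B) = (3/9)(3/9) = 0.11111; P(data | box C) = (1/9)(1/9) = 0.012346; P(data | box D) = (3/4)(3/4) = 0.5625; P(data | box E) = (6/8)(6/8) = 0.5625.
Multiplying each by its prior: 1/5 · 0.73469 = 0.14694, 1/5 · 0.11111 = 0.022222, 1/5 · 0.012346 = 0.0024691, 1/5 · 0.5625 = 0.1125, 1/5 · 0.5625 = 0.1125; these sum to 0.39663.
By Bayes' rule, P(box E | data) = (0.1125) / (0.39663) = 0.28364.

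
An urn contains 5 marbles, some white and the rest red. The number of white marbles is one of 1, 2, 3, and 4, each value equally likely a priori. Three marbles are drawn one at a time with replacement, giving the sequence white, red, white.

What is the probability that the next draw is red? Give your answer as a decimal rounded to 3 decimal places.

The likelihood of the observed sequence under each hypothesis: P(data | r = 1) = (1/5)(4/5)(1/5) = 4/125; P(data | r = 2) = (2/5)(3/5)(2/5) = 12/125; P(data | r = 3) = (3/5)(2/5)(3/5) = 18/125; P(data | r = 4) = (4/5)(1/5)(4/5) = 16/125.
Multiplying each by its prior: 1/4 · 4/125 = 1/125, 1/4 · 12/125 = 3/125, 1/4 · 18/125 = 9/250, 1/4 · 16/125 = 4/125; with total 1/10.
Dividing through by the total gives posterior P(r = 1 | data) = 2/25, P(r = 2 | data) = 6/25, P(r = 3 | data) = 9/25, P(r = 4 | data) = 8/25.
Averaging over the posterior, P(red next | data) = (4/5)(2/25) + (3/5)(6/25) + (2/5)(9/25) + (1/5)(8/25) = 52/125.

0.416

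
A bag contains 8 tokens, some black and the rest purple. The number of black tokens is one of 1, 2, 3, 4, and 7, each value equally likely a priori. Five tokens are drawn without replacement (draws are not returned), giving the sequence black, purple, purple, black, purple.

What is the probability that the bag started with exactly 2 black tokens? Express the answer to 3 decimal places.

The likelihood of the observed sequence under each hypothesis: P(data | r = 1) = (1/8)(7/7)(6/6)(0/5) = 0; P(data | r = 2) = (2/8)(6/7)(5/6)(1/5)(4/4) = 0.035714; P(data | r = 3) = (3/8)(5/7)(4/6)(2/5)(3/4) = 0.053571; P(data | r = 4) = (4/8)(4/7)(3/6)(3/5)(2/4) = 0.042857; P(data | r = 7) = (7/8)(1/7)(0/6) = 0.
Multiplying each by its prior: 1/5 · 0 = 0, 1/5 · 0.035714 = 0.0071429, 1/5 · 0.053571 = 0.010714, 1/5 · 0.042857 = 0.0085714, 1/5 · 0 = 0; these sum to 0.026429.
So P(r = 2 | data) = (0.0071429) / (0.026429) = 0.27027.

0.270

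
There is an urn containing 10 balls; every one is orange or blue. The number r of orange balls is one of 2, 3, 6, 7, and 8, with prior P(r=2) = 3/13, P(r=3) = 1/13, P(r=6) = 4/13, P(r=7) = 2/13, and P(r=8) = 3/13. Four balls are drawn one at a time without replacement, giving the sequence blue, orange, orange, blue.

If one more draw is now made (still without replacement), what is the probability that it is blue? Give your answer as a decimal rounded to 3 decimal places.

0.387

Compute the likelihood of the observed sequence for each case: P(data | r = 2) = (8/10)(2/9)(1/8)(7/7) = 0.022222; P(data | r = 3) = (7/10)(3/9)(2/8)(6/7) = 0.05; P(data | r = 6) = (4/10)(6/9)(5/8)(3/7) = 0.071429; P(data | r = 7) = (3/10)(7/9)(6/8)(2/7) = 0.05; P(data | r = 8) = (2/10)(8/9)(7/8)(1/7) = 0.022222.
Weighting by the prior gives 3/13 · 0.022222 = 0.0051282, 1/13 · 0.05 = 0.0038462, 4/13 · 0.071429 = 0.021978, 2/13 · 0.05 = 0.0076923, 3/13 · 0.022222 = 0.0051282; these sum to 0.043773.
Normalising, the posterior is P(r = 2 | data) = 0.11715, P(r = 3 | data) = 0.087866, P(r = 6 | data) = 0.50209, P(r = 7 | data) = 0.17573, P(r = 8 | data) = 0.11715.
So P(blue next | data) = Σ P(blue next | H) P(H | data) = (1)(0.11715) + (5/6)(0.087866) + (1/3)(0.50209) + (1/6)(0.17573) + (0)(0.11715) = 0.38703.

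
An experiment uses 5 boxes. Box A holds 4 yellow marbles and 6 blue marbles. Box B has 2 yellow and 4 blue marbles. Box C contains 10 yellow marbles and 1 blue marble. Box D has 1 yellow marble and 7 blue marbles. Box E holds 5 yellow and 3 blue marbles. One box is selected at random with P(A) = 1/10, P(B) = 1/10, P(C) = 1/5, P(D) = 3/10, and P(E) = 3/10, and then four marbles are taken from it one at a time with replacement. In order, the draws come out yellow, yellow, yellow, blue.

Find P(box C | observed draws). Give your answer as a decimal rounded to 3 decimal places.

0.285

For each hypothesis, P(data | H) works out to: P(data | box A) = (4/10)(4/10)(4/10)(6/10) = 0.0384; P(data | box B) = (2/6)(2/6)(2/6)(4/6) = 0.024691; P(data | box C) = (10/11)(10/11)(10/11)(1/11) = 0.068301; P(data | box D) = (1/8)(1/8)(1/8)(7/8) = 0.001709; P(data | box E) = (5/8)(5/8)(5/8)(3/8) = 0.091553.
Weighting by the prior gives 1/10 · 0.0384 = 0.00384, 1/10 · 0.024691 = 0.0024691, 1/5 · 0.068301 = 0.01366, 3/10 · 0.001709 = 0.0005127, 3/10 · 0.091553 = 0.027466; these sum to 0.047948.
Hence P(box C | data) = (0.01366) / (0.047948) = 0.2849.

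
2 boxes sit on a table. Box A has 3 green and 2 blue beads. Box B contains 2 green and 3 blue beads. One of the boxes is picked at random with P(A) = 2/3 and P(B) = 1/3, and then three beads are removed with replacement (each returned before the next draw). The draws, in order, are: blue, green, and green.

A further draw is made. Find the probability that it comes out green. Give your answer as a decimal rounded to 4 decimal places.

0.5500

The likelihood of the observed sequence under each hypothesis: P(data | box A) = (2/5)(3/5)(3/5) = 18/125; P(data | box B) = (3/5)(2/5)(2/5) = 12/125.
The prior-weighted likelihoods are 2/3 · 18/125 = 12/125, 1/3 · 12/125 = 4/125; with total 16/125.
Normalising, the posterior is P(box A | data) = 3/4, P(box B | data) = 1/4.
So P(green next | data) = Σ P(green next | H) P(H | data) = (3/5)(3/4) + (2/5)(1/4) = 11/20.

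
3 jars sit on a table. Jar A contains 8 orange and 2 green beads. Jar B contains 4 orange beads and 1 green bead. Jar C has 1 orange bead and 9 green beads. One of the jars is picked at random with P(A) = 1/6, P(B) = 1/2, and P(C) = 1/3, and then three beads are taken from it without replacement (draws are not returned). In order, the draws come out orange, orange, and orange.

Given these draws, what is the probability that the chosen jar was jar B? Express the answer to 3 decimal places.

For each hypothesis, P(data | H) works out to: P(data | jar A) = (8/10)(7/9)(6/8) = 7/15; P(data | jar B) = (4/5)(3/4)(2/3) = 2/5; P(data | jar C) = (1/10)(0/9) = 0.
The prior-weighted likelihoods are 1/6 · 7/15 = 7/90, 1/2 · 2/5 = 1/5, 1/3 · 0 = 0; these sum to 5/18.
Therefore the posterior P(jar B | data) = (1/5) / (5/18) = 18/25.

0.720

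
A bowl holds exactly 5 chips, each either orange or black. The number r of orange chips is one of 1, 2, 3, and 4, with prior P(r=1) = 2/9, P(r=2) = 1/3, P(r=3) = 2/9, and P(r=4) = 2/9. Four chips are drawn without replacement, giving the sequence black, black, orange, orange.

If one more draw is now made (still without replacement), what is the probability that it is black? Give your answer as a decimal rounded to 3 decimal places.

Under each hypothesis, the probability of the observed sequence is: P(data | r = 1) = (4/5)(3/4)(1/3)(0/2) = 0; P(data | r = 2) = (3/5)(2/4)(2/3)(1/2) = 1/10; P(data | r = 3) = (2/5)(1/4)(3/3)(2/2) = 1/10; P(data | r = 4) = (1/5)(0/4) = 0.
Weighting by the prior gives 2/9 · 0 = 0, 1/3 · 1/10 = 1/30, 2/9 · 1/10 = 1/45, 2/9 · 0 = 0; with total 1/18.
The posterior is then P(r = 1 | data) = 0, P(r = 2 | data) = 3/5, P(r = 3 | data) = 2/5, P(r = 4 | data) = 0.
Averaging over the posterior, P(black next | data) = (1)(3/5) + (0)(2/5) = 3/5.

0.600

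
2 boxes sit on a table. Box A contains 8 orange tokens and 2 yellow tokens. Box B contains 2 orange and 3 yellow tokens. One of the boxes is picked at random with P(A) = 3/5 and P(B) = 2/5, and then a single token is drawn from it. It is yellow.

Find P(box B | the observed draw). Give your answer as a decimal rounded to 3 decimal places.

0.667

Compute the likelihood of this draw for each case: P(data | box A) = (2/10) = 1/5; P(data | box B) = (3/5) = 3/5.
Weighting by the prior gives 3/5 · 1/5 = 3/25, 2/5 · 3/5 = 6/25; summing to 9/25.
By Bayes' rule, P(box B | data) = (6/25) / (9/25) = 2/3.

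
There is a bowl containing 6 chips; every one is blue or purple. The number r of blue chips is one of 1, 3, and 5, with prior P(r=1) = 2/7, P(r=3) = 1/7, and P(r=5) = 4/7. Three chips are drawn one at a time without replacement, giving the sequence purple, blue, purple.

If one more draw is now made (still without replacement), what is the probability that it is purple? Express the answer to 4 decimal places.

Under each hypothesis, the probability of the observed sequence is: P(data | r = 1) = (5/6)(1/5)(4/4) = 1/6; P(data | r = 3) = (3/6)(3/5)(2/4) = 3/20; P(data | r = 5) = (1/6)(5/5)(0/4) = 0.
Weighting by the prior gives 2/7 · 1/6 = 1/21, 1/7 · 3/20 = 3/140, 4/7 · 0 = 0; these sum to 29/420.
The posterior is then P(r = 1 | data) = 20/29, P(r = 3 | data) = 9/29, P(r = 5 | data) = 0.
The predictive probability is P(purple next | data) = (1)(20/29) + (1/3)(9/29) = 23/29.

0.7931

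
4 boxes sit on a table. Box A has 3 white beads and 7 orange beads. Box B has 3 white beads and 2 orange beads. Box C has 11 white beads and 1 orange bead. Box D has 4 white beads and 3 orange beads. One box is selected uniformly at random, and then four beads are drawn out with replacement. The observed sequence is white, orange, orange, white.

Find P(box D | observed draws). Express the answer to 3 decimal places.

The likelihood of the observed sequence under each hypothesis: P(data | box A) = (3/10)(7/10)(7/10)(3/10) = 0.0441; P(data | box B) = (3/5)(2/5)(2/5)(3/5) = 0.0576; P(data | box C) = (11/12)(1/12)(1/12)(11/12) = 0.0058353; P(data | box D) = (4/7)(3/7)(3/7)(4/7) = 0.059975.
Multiplying each by its prior: 1/4 · 0.0441 = 0.011025, 1/4 · 0.0576 = 0.0144, 1/4 · 0.0058353 = 0.0014588, 1/4 · 0.059975 = 0.014994; these sum to 0.041878.
So P(box D | data) = (0.014994) / (0.041878) = 0.35804.

0.358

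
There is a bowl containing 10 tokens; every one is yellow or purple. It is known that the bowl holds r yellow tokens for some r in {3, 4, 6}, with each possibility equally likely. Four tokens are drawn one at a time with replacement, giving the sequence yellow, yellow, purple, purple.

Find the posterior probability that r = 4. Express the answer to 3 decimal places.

0.362

Compute the likelihood of the observed sequence for each case: P(data | r = 3) = (3/10)(3/10)(7/10)(7/10) = 0.0441; P(data | r = 4) = (4/10)(4/10)(6/10)(6/10) = 0.0576; P(data | r = 6) = (6/10)(6/10)(4/10)(4/10) = 0.0576.
The prior-weighted likelihoods are 1/3 · 0.0441 = 0.0147, 1/3 · 0.0576 = 0.0192, 1/3 · 0.0576 = 0.0192; summing to 0.0531.
Therefore the posterior P(r = 4 | data) = (0.0192) / (0.0531) = 0.36158.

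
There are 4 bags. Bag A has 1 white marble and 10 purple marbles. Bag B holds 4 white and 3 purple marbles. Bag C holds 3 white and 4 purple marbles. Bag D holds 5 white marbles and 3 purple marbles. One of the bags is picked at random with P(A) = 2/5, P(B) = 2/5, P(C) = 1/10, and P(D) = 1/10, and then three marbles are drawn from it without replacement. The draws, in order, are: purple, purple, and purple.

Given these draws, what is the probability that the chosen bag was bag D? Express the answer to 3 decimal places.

The likelihood of the observed sequence under each hypothesis: P(data | bag A) = (10/11)(9/10)(8/9) = 0.72727; P(data | bag B) = (3/7)(2/6)(1/5) = 0.028571; P(data | bag C) = (4/7)(3/6)(2/5) = 0.11429; P(data | bag D) = (3/8)(2/7)(1/6) = 0.017857.
The prior-weighted likelihoods are 2/5 · 0.72727 = 0.29091, 2/5 · 0.028571 = 0.011429, 1/10 · 0.11429 = 0.011429, 1/10 · 0.017857 = 0.0017857; these sum to 0.31555.
Therefore the posterior P(bag D | data) = (0.0017857) / (0.31555) = 0.005659.

0.006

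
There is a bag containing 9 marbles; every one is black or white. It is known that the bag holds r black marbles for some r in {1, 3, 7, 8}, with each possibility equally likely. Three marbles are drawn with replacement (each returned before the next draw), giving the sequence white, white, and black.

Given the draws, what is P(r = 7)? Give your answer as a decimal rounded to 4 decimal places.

0.1346

Under each hypothesis, the probability of the observed sequence is: P(data | r = 1) = (8/9)(8/9)(1/9) = 64/729; P(data | r = 3) = (6/9)(6/9)(3/9) = 4/27; P(data | r = 7) = (2/9)(2/9)(7/9) = 28/729; P(data | r = 8) = (1/9)(1/9)(8/9) = 8/729.
Weighting by the prior gives 1/4 · 64/729 = 16/729, 1/4 · 4/27 = 1/27, 1/4 · 28/729 = 7/729, 1/4 · 8/729 = 2/729; with total 52/729.
Hence P(r = 7 | data) = (7/729) / (52/729) = 7/52.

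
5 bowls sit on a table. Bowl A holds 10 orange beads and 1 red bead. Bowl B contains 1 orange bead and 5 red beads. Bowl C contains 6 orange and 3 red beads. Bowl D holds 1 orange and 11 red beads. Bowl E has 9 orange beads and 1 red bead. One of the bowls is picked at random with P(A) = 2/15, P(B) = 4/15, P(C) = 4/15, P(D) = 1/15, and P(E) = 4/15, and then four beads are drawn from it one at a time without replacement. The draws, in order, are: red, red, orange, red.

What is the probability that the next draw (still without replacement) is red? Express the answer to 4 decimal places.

0.9403

For each hypothesis, P(data | H) works out to: P(data | bowl A) = (1/11)(0/10) = 0; P(data | bowl B) = (5/6)(4/5)(1/4)(3/3) = 0.16667; P(data | bowl C) = (3/9)(2/8)(6/7)(1/6) = 0.011905; P(data | bowl D) = (11/12)(10/11)(1/10)(9/9) = 0.083333; P(data | bowl E) = (1/10)(0/9) = 0.
The prior-weighted likelihoods are 2/15 · 0 = 0, 4/15 · 0.16667 = 0.044444, 4/15 · 0.011905 = 0.0031746, 1/15 · 0.083333 = 0.0055556, 4/15 · 0 = 0; with total 0.053175.
Dividing through by the total gives posterior P(bowl A | data) = 0, P(bowl B | data) = 0.83582, P(bowl C | data) = 0.059701, P(bowl D | data) = 0.10448, P(bowl E | data) = 0.
The predictive probability is P(red next | data) = (1)(0.83582) + (0)(0.059701) + (1)(0.10448) = 0.9403.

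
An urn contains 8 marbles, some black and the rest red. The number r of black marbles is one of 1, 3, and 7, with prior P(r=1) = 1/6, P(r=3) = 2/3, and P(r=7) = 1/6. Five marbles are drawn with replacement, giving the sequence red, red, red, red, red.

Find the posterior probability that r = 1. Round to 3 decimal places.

Compute the likelihood of the observed sequence for each case: P(data | r = 1) = (7/8)(7/8)(7/8)(7/8)(7/8) = 0.51291; P(data | r = 3) = (5/8)(5/8)(5/8)(5/8)(5/8) = 0.095367; P(data | r = 7) = (1/8)(1/8)(1/8)(1/8)(1/8) = 3.0518e-05.
Weighting by the prior gives 1/6 · 0.51291 = 0.085485, 2/3 · 0.095367 = 0.063578, 1/6 · 3.0518e-05 = 5.0863e-06; with total 0.14907.
Therefore the posterior P(r = 1 | data) = (0.085485) / (0.14907) = 0.57346.

0.573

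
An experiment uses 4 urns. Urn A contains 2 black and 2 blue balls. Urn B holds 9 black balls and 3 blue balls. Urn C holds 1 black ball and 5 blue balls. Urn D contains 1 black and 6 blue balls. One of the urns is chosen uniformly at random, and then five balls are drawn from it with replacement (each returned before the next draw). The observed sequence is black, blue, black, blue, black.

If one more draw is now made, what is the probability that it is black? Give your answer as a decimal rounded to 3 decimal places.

0.576

Under each hypothesis, the probability of the observed sequence is: P(data | urn A) = (2/4)(2/4)(2/4)(2/4)(2/4) = 0.03125; P(data | urn B) = (9/12)(3/12)(9/12)(3/12)(9/12) = 0.026367; P(data | urn C) = (1/6)(5/6)(1/6)(5/6)(1/6) = 0.003215; P(data | urn D) = (1/7)(6/7)(1/7)(6/7)(1/7) = 0.002142.
Weighting by the prior gives 1/4 · 0.03125 = 0.0078125, 1/4 · 0.026367 = 0.0065918, 1/4 · 0.003215 = 0.00080376, 1/4 · 0.002142 = 0.00053549; summing to 0.015744.
Normalising, the posterior is P(urn A | data) = 0.49624, P(urn B | data) = 0.4187, P(urn C | data) = 0.051053, P(urn D | data) = 0.034013.
So P(black next | data) = Σ P(black next | H) P(H | data) = (1/2)(0.49624) + (3/4)(0.4187) + (1/6)(0.051053) + (1/7)(0.034013) = 0.57551.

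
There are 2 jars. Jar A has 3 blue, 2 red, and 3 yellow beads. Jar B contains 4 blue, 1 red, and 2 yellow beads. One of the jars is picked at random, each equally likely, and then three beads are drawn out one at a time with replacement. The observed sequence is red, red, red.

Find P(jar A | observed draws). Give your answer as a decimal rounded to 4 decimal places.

0.8428

The likelihood of the observed sequence under each hypothesis: P(data | jar A) = (2/8)(2/8)(2/8) = 0.015625; P(data | jar B) = (1/7)(1/7)(1/7) = 0.0029155.
The prior-weighted likelihoods are 1/2 · 0.015625 = 0.0078125, 1/2 · 0.0029155 = 0.0014577; these sum to 0.0092702.
Hence P(jar A | data) = (0.0078125) / (0.0092702) = 0.84275.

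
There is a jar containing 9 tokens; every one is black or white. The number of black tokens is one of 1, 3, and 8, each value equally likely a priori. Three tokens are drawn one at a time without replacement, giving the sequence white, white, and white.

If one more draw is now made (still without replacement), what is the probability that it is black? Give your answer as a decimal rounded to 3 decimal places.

For each hypothesis, P(data | H) works out to: P(data | r = 1) = (8/9)(7/8)(6/7) = 2/3; P(data | r = 3) = (6/9)(5/8)(4/7) = 5/21; P(data | r = 8) = (1/9)(0/8) = 0.
The prior-weighted likelihoods are 1/3 · 2/3 = 2/9, 1/3 · 5/21 = 5/63, 1/3 · 0 = 0; these sum to 19/63.
Normalising, the posterior is P(r = 1 | data) = 14/19, P(r = 3 | data) = 5/19, P(r = 8 | data) = 0.
The predictive probability is P(black next | data) = (1/6)(14/19) + (1/2)(5/19) = 29/114.

0.254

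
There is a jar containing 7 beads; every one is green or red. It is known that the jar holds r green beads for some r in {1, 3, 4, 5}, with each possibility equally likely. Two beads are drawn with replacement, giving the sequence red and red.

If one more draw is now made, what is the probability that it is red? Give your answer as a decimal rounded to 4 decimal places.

The likelihood of the observed sequence under each hypothesis: P(data | r = 1) = (6/7)(6/7) = 36/49; P(data | r = 3) = (4/7)(4/7) = 16/49; P(data | r = 4) = (3/7)(3/7) = 9/49; P(data | r = 5) = (2/7)(2/7) = 4/49.
The prior-weighted likelihoods are 1/4 · 36/49 = 9/49, 1/4 · 16/49 = 4/49, 1/4 · 9/49 = 9/196, 1/4 · 4/49 = 1/49; with total 65/196.
Normalising, the posterior is P(r = 1 | data) = 36/65, P(r = 3 | data) = 16/65, P(r = 4 | data) = 9/65, P(r = 5 | data) = 4/65.
The predictive probability is P(red next | data) = (6/7)(36/65) + (4/7)(16/65) + (3/7)(9/65) + (2/7)(4/65) = 9/13.

0.6923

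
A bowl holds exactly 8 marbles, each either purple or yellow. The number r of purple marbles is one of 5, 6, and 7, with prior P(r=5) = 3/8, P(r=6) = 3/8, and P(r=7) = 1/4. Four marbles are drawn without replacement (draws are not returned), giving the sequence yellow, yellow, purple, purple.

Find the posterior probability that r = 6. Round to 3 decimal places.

0.333

The likelihood of the observed sequence under each hypothesis: P(data | r = 5) = (3/8)(2/7)(5/6)(4/5) = 1/14; P(data | r = 6) = (2/8)(1/7)(6/6)(5/5) = 1/28; P(data | r = 7) = (1/8)(0/7) = 0.
The prior-weighted likelihoods are 3/8 · 1/14 = 3/112, 3/8 · 1/28 = 3/224, 1/4 · 0 = 0; these sum to 9/224.
So P(r = 6 | data) = (3/224) / (9/224) = 1/3.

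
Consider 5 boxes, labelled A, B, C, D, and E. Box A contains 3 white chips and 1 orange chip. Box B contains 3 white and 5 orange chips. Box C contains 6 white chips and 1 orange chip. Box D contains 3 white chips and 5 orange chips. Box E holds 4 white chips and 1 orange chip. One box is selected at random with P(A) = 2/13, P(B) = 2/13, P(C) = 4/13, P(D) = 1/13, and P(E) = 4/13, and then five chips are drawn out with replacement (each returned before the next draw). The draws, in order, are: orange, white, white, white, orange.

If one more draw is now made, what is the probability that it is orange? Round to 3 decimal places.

0.305

The likelihood of the observed sequence under each hypothesis: P(data | box A) = (1/4)(3/4)(3/4)(3/4)(1/4) = 0.026367; P(data | box B) = (5/8)(3/8)(3/8)(3/8)(5/8) = 0.020599; P(data | box C) = (1/7)(6/7)(6/7)(6/7)(1/7) = 0.012852; P(data | box D) = (5/8)(3/8)(3/8)(3/8)(5/8) = 0.020599; P(data | box E) = (1/5)(4/5)(4/5)(4/5)(1/5) = 0.02048.
Multiplying each by its prior: 2/13 · 0.026367 = 0.0040565, 2/13 · 0.020599 = 0.0031691, 4/13 · 0.012852 = 0.0039544, 1/13 · 0.020599 = 0.0015846, 4/13 · 0.02048 = 0.0063015; with total 0.019066.
Dividing through by the total gives posterior P(box A | data) = 0.21276, P(box B | data) = 0.16622, P(box C | data) = 0.2074, P(box D | data) = 0.083109, P(box E | data) = 0.33051.
Averaging over the posterior, P(orange next | data) = (1/4)(0.21276) + (5/8)(0.16622) + (1/7)(0.2074) + (5/8)(0.083109) + (1/5)(0.33051) = 0.30475.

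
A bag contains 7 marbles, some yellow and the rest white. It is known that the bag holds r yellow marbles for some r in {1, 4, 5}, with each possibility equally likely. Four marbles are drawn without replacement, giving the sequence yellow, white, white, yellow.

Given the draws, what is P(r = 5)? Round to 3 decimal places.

0.357

Compute the likelihood of the observed sequence for each case: P(data | r = 1) = (1/7)(6/6)(5/5)(0/4) = 0; P(data | r = 4) = (4/7)(3/6)(2/5)(3/4) = 3/35; P(data | r = 5) = (5/7)(2/6)(1/5)(4/4) = 1/21.
Multiplying each by its prior: 1/3 · 0 = 0, 1/3 · 3/35 = 1/35, 1/3 · 1/21 = 1/63; these sum to 2/45.
By Bayes' rule, P(r = 5 | data) = (1/63) / (2/45) = 5/14.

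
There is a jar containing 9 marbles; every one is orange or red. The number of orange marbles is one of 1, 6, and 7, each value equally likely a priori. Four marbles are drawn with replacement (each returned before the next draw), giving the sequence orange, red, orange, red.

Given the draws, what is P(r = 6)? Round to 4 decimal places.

0.5548

Compute the likelihood of the observed sequence for each case: P(data | r = 1) = (1/9)(8/9)(1/9)(8/9) = 0.0097546; P(data | r = 6) = (6/9)(3/9)(6/9)(3/9) = 0.049383; P(data | r = 7) = (7/9)(2/9)(7/9)(2/9) = 0.029873.
Multiplying each by its prior: 1/3 · 0.0097546 = 0.0032515, 1/3 · 0.049383 = 0.016461, 1/3 · 0.029873 = 0.0099578; summing to 0.02967.
By Bayes' rule, P(r = 6 | data) = (0.016461) / (0.02967) = 0.55479.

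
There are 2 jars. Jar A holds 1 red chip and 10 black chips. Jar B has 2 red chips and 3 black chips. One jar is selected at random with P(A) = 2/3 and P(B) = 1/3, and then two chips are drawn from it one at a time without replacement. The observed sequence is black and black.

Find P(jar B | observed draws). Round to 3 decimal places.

Under each hypothesis, the probability of the observed sequence is: P(data | jar A) = (10/11)(9/10) = 9/11; P(data | jar B) = (3/5)(2/4) = 3/10.
Multiplying each by its prior: 2/3 · 9/11 = 6/11, 1/3 · 3/10 = 1/10; these sum to 71/110.
Therefore the posterior P(jar B | data) = (1/10) / (71/110) = 11/71.

0.155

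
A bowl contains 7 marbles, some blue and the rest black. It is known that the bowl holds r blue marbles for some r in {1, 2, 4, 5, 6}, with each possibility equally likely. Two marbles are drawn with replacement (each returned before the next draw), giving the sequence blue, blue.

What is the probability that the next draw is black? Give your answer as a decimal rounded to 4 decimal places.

Under each hypothesis, the probability of the observed sequence is: P(data | r = 1) = (1/7)(1/7) = 1/49; P(data | r = 2) = (2/7)(2/7) = 4/49; P(data | r = 4) = (4/7)(4/7) = 16/49; P(data | r = 5) = (5/7)(5/7) = 25/49; P(data | r = 6) = (6/7)(6/7) = 36/49.
Multiplying each by its prior: 1/5 · 1/49 = 1/245, 1/5 · 4/49 = 4/245, 1/5 · 16/49 = 16/245, 1/5 · 25/49 = 5/49, 1/5 · 36/49 = 36/245; these sum to 82/245.
Dividing through by the total gives posterior P(r = 1 | data) = 1/82, P(r = 2 | data) = 2/41, P(r = 4 | data) = 8/41, P(r = 5 | data) = 25/82, P(r = 6 | data) = 18/41.
So P(black next | data) = Σ P(black next | H) P(H | data) = (6/7)(1/82) + (5/7)(2/41) + (3/7)(8/41) + (2/7)(25/82) + (1/7)(18/41) = 80/287.

0.2787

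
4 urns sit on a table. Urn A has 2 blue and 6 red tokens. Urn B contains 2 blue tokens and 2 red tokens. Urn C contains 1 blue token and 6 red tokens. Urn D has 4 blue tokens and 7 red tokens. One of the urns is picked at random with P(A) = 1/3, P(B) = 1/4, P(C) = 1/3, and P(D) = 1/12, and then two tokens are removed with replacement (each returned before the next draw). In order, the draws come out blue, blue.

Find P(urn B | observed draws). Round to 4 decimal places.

0.6179

Under each hypothesis, the probability of the observed sequence is: P(data | urn A) = (2/8)(2/8) = 0.0625; P(data | urn B) = (2/4)(2/4) = 0.25; P(data | urn C) = (1/7)(1/7) = 0.020408; P(data | urn D) = (4/11)(4/11) = 0.13223.
Weighting by the prior gives 1/3 · 0.0625 = 0.020833, 1/4 · 0.25 = 0.0625, 1/3 · 0.020408 = 0.0068027, 1/12 · 0.13223 = 0.011019; these sum to 0.10116.
Hence P(urn B | data) = (0.0625) / (0.10116) = 0.61786.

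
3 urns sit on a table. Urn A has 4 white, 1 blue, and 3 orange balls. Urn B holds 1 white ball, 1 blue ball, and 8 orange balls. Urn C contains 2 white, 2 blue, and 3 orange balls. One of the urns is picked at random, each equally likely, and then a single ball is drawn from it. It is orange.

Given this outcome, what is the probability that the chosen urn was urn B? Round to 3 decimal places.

Under each hypothesis, the probability of this draw is: P(data | urn A) = (3/8) = 3/8; P(data | urn B) = (8/10) = 4/5; P(data | urn C) = (3/7) = 3/7.
Multiplying each by its prior: 1/3 · 3/8 = 1/8, 1/3 · 4/5 = 4/15, 1/3 · 3/7 = 1/7; with total 449/840.
So P(urn B | data) = (4/15) / (449/840) = 224/449.

0.499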